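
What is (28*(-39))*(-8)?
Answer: 8736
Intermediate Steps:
(28*(-39))*(-8) = -1092*(-8) = 8736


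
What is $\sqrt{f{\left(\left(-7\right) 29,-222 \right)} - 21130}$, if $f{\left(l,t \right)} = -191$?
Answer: $3 i \sqrt{2369} \approx 146.02 i$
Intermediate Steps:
$\sqrt{f{\left(\left(-7\right) 29,-222 \right)} - 21130} = \sqrt{-191 - 21130} = \sqrt{-21321} = 3 i \sqrt{2369}$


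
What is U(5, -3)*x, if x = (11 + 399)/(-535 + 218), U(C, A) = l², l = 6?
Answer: -14760/317 ≈ -46.562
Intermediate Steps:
U(C, A) = 36 (U(C, A) = 6² = 36)
x = -410/317 (x = 410/(-317) = 410*(-1/317) = -410/317 ≈ -1.2934)
U(5, -3)*x = 36*(-410/317) = -14760/317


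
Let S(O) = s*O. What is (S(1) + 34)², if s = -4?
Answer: 900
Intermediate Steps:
S(O) = -4*O
(S(1) + 34)² = (-4*1 + 34)² = (-4 + 34)² = 30² = 900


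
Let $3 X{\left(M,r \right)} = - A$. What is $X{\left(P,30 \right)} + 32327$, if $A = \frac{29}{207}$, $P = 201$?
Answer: $\frac{20075038}{621} \approx 32327.0$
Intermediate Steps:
$A = \frac{29}{207}$ ($A = 29 \cdot \frac{1}{207} = \frac{29}{207} \approx 0.1401$)
$X{\left(M,r \right)} = - \frac{29}{621}$ ($X{\left(M,r \right)} = \frac{\left(-1\right) \frac{29}{207}}{3} = \frac{1}{3} \left(- \frac{29}{207}\right) = - \frac{29}{621}$)
$X{\left(P,30 \right)} + 32327 = - \frac{29}{621} + 32327 = \frac{20075038}{621}$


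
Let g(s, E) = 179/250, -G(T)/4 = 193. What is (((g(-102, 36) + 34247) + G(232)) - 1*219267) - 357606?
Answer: -135849321/250 ≈ -5.4340e+5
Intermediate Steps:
G(T) = -772 (G(T) = -4*193 = -772)
g(s, E) = 179/250 (g(s, E) = 179*(1/250) = 179/250)
(((g(-102, 36) + 34247) + G(232)) - 1*219267) - 357606 = (((179/250 + 34247) - 772) - 1*219267) - 357606 = ((8561929/250 - 772) - 219267) - 357606 = (8368929/250 - 219267) - 357606 = -46447821/250 - 357606 = -135849321/250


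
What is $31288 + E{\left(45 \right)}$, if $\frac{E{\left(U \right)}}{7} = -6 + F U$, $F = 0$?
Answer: $31246$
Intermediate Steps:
$E{\left(U \right)} = -42$ ($E{\left(U \right)} = 7 \left(-6 + 0 U\right) = 7 \left(-6 + 0\right) = 7 \left(-6\right) = -42$)
$31288 + E{\left(45 \right)} = 31288 - 42 = 31246$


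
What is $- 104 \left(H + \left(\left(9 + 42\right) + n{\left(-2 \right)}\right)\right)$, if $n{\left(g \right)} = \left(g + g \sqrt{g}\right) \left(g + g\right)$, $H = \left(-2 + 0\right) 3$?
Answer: $-5512 - 832 i \sqrt{2} \approx -5512.0 - 1176.6 i$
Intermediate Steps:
$H = -6$ ($H = \left(-2\right) 3 = -6$)
$n{\left(g \right)} = 2 g \left(g + g^{\frac{3}{2}}\right)$ ($n{\left(g \right)} = \left(g + g^{\frac{3}{2}}\right) 2 g = 2 g \left(g + g^{\frac{3}{2}}\right)$)
$- 104 \left(H + \left(\left(9 + 42\right) + n{\left(-2 \right)}\right)\right) = - 104 \left(-6 + \left(\left(9 + 42\right) + \left(2 \left(-2\right)^{2} + 2 \left(-2\right)^{\frac{5}{2}}\right)\right)\right) = - 104 \left(-6 + \left(51 + \left(2 \cdot 4 + 2 \cdot 4 i \sqrt{2}\right)\right)\right) = - 104 \left(-6 + \left(51 + \left(8 + 8 i \sqrt{2}\right)\right)\right) = - 104 \left(-6 + \left(59 + 8 i \sqrt{2}\right)\right) = - 104 \left(53 + 8 i \sqrt{2}\right) = -5512 - 832 i \sqrt{2}$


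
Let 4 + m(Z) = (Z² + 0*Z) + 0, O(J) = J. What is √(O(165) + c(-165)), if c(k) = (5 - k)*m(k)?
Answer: √4627735 ≈ 2151.2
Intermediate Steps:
m(Z) = -4 + Z² (m(Z) = -4 + ((Z² + 0*Z) + 0) = -4 + ((Z² + 0) + 0) = -4 + (Z² + 0) = -4 + Z²)
c(k) = (-4 + k²)*(5 - k) (c(k) = (5 - k)*(-4 + k²) = (-4 + k²)*(5 - k))
√(O(165) + c(-165)) = √(165 - (-5 - 165)*(-4 + (-165)²)) = √(165 - 1*(-170)*(-4 + 27225)) = √(165 - 1*(-170)*27221) = √(165 + 4627570) = √4627735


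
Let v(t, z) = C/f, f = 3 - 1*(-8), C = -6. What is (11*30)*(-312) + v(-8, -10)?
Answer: -1132566/11 ≈ -1.0296e+5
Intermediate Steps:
f = 11 (f = 3 + 8 = 11)
v(t, z) = -6/11
(11*30)*(-312) + v(-8, -10) = (11*30)*(-312) - 6/11 = 330*(-312) - 6/11 = -102960 - 6/11 = -1132566/11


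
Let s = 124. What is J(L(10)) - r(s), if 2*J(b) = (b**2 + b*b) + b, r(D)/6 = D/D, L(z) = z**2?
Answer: 10044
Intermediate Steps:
r(D) = 6 (r(D) = 6*(D/D) = 6*1 = 6)
J(b) = b**2 + b/2 (J(b) = ((b**2 + b*b) + b)/2 = ((b**2 + b**2) + b)/2 = (2*b**2 + b)/2 = (b + 2*b**2)/2 = b**2 + b/2)
J(L(10)) - r(s) = 10**2*(1/2 + 10**2) - 1*6 = 100*(1/2 + 100) - 6 = 100*(201/2) - 6 = 10050 - 6 = 10044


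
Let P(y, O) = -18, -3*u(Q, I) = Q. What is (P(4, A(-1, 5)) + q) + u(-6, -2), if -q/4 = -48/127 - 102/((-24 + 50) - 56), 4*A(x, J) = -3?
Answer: -17836/635 ≈ -28.088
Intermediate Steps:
u(Q, I) = -Q/3
A(x, J) = -¾ (A(x, J) = (¼)*(-3) = -¾)
q = -7676/635 (q = -4*(-48/127 - 102/((-24 + 50) - 56)) = -4*(-48*1/127 - 102/(26 - 56)) = -4*(-48/127 - 102/(-30)) = -4*(-48/127 - 102*(-1/30)) = -4*(-48/127 + 17/5) = -4*1919/635 = -7676/635 ≈ -12.088)
(P(4, A(-1, 5)) + q) + u(-6, -2) = (-18 - 7676/635) - ⅓*(-6) = -19106/635 + 2 = -17836/635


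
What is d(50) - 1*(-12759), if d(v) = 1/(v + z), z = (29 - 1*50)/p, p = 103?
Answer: 65441014/5129 ≈ 12759.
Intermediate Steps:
z = -21/103 (z = (29 - 1*50)/103 = (29 - 50)*(1/103) = -21*1/103 = -21/103 ≈ -0.20388)
d(v) = 1/(-21/103 + v) (d(v) = 1/(v - 21/103) = 1/(-21/103 + v))
d(50) - 1*(-12759) = 103/(-21 + 103*50) - 1*(-12759) = 103/(-21 + 5150) + 12759 = 103/5129 + 12759 = 65441014/5129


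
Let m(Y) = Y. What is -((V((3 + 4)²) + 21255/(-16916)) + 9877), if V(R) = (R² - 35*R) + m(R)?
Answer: -179491337/16916 ≈ -10611.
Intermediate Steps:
V(R) = R² - 34*R (V(R) = (R² - 35*R) + R = R² - 34*R)
-((V((3 + 4)²) + 21255/(-16916)) + 9877) = -(((3 + 4)²*(-34 + (3 + 4)²) + 21255/(-16916)) + 9877) = -((7²*(-34 + 7²) + 21255*(-1/16916)) + 9877) = -((49*(-34 + 49) - 21255/16916) + 9877) = -((49*15 - 21255/16916) + 9877) = -((735 - 21255/16916) + 9877) = -(12412005/16916 + 9877) = -1*179491337/16916 = -179491337/16916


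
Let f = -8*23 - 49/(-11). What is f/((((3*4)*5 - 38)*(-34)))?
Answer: 1975/8228 ≈ 0.24003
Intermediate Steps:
f = -1975/11 (f = -184 - 49*(-1/11) = -184 + 49/11 = -1975/11 ≈ -179.55)
f/((((3*4)*5 - 38)*(-34))) = -1975*(-1/(34*((3*4)*5 - 38)))/11 = -1975*(-1/(34*(12*5 - 38)))/11 = -1975*(-1/(34*(60 - 38)))/11 = -1975/(11*(22*(-34))) = -1975/11/(-748) = -1975/11*(-1/748) = 1975/8228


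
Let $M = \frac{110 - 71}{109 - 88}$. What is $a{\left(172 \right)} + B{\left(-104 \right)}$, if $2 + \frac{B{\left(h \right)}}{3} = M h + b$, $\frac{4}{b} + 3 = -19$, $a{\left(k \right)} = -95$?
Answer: $- \frac{52435}{77} \approx -680.97$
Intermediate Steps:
$b = - \frac{2}{11}$ ($b = \frac{4}{-3 - 19} = \frac{4}{-22} = 4 \left(- \frac{1}{22}\right) = - \frac{2}{11} \approx -0.18182$)
$M = \frac{13}{7}$ ($M = \frac{39}{21} = 39 \cdot \frac{1}{21} = \frac{13}{7} \approx 1.8571$)
$B{\left(h \right)} = - \frac{72}{11} + \frac{39 h}{7}$ ($B{\left(h \right)} = -6 + 3 \left(\frac{13 h}{7} - \frac{2}{11}\right) = -6 + 3 \left(- \frac{2}{11} + \frac{13 h}{7}\right) = -6 + \left(- \frac{6}{11} + \frac{39 h}{7}\right) = - \frac{72}{11} + \frac{39 h}{7}$)
$a{\left(172 \right)} + B{\left(-104 \right)} = -95 + \left(- \frac{72}{11} + \frac{39}{7} \left(-104\right)\right) = -95 - \frac{45120}{77} = - \frac{52435}{77}$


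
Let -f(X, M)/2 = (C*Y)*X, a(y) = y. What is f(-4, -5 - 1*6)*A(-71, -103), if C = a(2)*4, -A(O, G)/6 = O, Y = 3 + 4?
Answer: 190848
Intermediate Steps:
Y = 7
A(O, G) = -6*O
C = 8 (C = 2*4 = 8)
f(X, M) = -112*X (f(X, M) = -2*8*7*X = -112*X)
f(-4, -5 - 1*6)*A(-71, -103) = (-112*(-4))*(-6*(-71)) = 448*426 = 190848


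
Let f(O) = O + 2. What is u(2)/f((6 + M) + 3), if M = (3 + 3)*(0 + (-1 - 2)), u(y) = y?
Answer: -2/7 ≈ -0.28571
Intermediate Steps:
M = -18 (M = 6*(0 - 3) = 6*(-3) = -18)
f(O) = 2 + O
u(2)/f((6 + M) + 3) = 2/(2 + ((6 - 18) + 3)) = 2/(2 + (-12 + 3)) = 2/(2 - 9) = 2/(-7) = 2*(-⅐) = -2/7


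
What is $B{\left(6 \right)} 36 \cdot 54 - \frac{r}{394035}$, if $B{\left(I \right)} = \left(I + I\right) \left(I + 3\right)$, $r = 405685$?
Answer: $\frac{16545606127}{78807} \approx 2.0995 \cdot 10^{5}$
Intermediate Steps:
$B{\left(I \right)} = 2 I \left(3 + I\right)$
$B{\left(6 \right)} 36 \cdot 54 - \frac{r}{394035} = 2 \cdot 6 \left(3 + 6\right) 36 \cdot 54 - \frac{405685}{394035} = 2 \cdot 6 \cdot 9 \cdot 36 \cdot 54 - 405685 \cdot \frac{1}{394035} = 108 \cdot 36 \cdot 54 - \frac{81137}{78807} = 3888 \cdot 54 - \frac{81137}{78807} = 209952 - \frac{81137}{78807} = \frac{16545606127}{78807}$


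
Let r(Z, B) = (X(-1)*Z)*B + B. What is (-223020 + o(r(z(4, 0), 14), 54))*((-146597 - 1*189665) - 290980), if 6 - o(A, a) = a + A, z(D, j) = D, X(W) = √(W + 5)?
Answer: 139996650948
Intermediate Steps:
X(W) = √(5 + W)
r(Z, B) = B + 2*B*Z (r(Z, B) = (√(5 - 1)*Z)*B + B = (√4*Z)*B + B = (2*Z)*B + B = 2*B*Z + B = B + 2*B*Z)
o(A, a) = 6 - A - a (o(A, a) = 6 - (a + A) = 6 - (A + a) = 6 + (-A - a) = 6 - A - a)
(-223020 + o(r(z(4, 0), 14), 54))*((-146597 - 1*189665) - 290980) = (-223020 + (6 - 14*(1 + 2*4) - 1*54))*((-146597 - 1*189665) - 290980) = (-223020 + (6 - 14*(1 + 8) - 54))*((-146597 - 189665) - 290980) = (-223020 + (6 - 14*9 - 54))*(-336262 - 290980) = (-223020 + (6 - 1*126 - 54))*(-627242) = (-223020 + (6 - 126 - 54))*(-627242) = (-223020 - 174)*(-627242) = -223194*(-627242) = 139996650948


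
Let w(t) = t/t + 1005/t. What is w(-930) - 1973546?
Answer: -122359857/62 ≈ -1.9735e+6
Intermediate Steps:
w(t) = 1 + 1005/t
w(-930) - 1973546 = (1005 - 930)/(-930) - 1973546 = -1/930*75 - 1973546 = -5/62 - 1973546 = -122359857/62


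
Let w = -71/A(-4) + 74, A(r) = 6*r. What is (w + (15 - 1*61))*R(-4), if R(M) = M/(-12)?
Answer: 743/72 ≈ 10.319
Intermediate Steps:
R(M) = -M/12 (R(M) = M*(-1/12) = -M/12)
w = 1847/24 (w = -71/(6*(-4)) + 74 = -71/(-24) + 74 = -71*(-1/24) + 74 = 71/24 + 74 = 1847/24 ≈ 76.958)
(w + (15 - 1*61))*R(-4) = (1847/24 + (15 - 1*61))*(-1/12*(-4)) = (1847/24 + (15 - 61))*(⅓) = (1847/24 - 46)*(⅓) = (743/24)*(⅓) = 743/72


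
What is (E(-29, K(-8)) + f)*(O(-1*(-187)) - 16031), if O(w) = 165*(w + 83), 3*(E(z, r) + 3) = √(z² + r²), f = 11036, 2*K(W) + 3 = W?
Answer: 314650127 + 28519*√3485/6 ≈ 3.1493e+8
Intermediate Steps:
K(W) = -3/2 + W/2
E(z, r) = -3 + √(r² + z²)/3 (E(z, r) = -3 + √(z² + r²)/3 = -3 + √(r² + z²)/3)
O(w) = 13695 + 165*w (O(w) = 165*(83 + w) = 13695 + 165*w)
(E(-29, K(-8)) + f)*(O(-1*(-187)) - 16031) = ((-3 + √((-3/2 + (½)*(-8))² + (-29)²)/3) + 11036)*((13695 + 165*(-1*(-187))) - 16031) = ((-3 + √((-3/2 - 4)² + 841)/3) + 11036)*((13695 + 165*187) - 16031) = ((-3 + √((-11/2)² + 841)/3) + 11036)*((13695 + 30855) - 16031) = ((-3 + √(121/4 + 841)/3) + 11036)*(44550 - 16031) = ((-3 + √(3485/4)/3) + 11036)*28519 = ((-3 + (√3485/2)/3) + 11036)*28519 = ((-3 + √3485/6) + 11036)*28519 = (11033 + √3485/6)*28519 = 314650127 + 28519*√3485/6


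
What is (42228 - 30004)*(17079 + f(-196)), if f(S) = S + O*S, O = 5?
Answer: 194398272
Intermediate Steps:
f(S) = 6*S (f(S) = S + 5*S = 6*S)
(42228 - 30004)*(17079 + f(-196)) = (42228 - 30004)*(17079 + 6*(-196)) = 12224*(17079 - 1176) = 12224*15903 = 194398272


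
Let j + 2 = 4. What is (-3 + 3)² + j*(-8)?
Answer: -16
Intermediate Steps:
j = 2 (j = -2 + 4 = 2)
(-3 + 3)² + j*(-8) = (-3 + 3)² + 2*(-8) = 0² - 16 = 0 - 16 = -16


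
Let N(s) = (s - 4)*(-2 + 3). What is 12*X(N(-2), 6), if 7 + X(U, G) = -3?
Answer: -120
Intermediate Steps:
N(s) = -4 + s (N(s) = (-4 + s)*1 = -4 + s)
X(U, G) = -10 (X(U, G) = -7 - 3 = -10)
12*X(N(-2), 6) = 12*(-10) = -120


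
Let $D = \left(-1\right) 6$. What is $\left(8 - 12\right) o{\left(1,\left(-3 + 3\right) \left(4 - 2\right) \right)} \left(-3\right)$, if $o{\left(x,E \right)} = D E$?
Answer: $0$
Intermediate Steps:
$D = -6$
$o{\left(x,E \right)} = - 6 E$
$\left(8 - 12\right) o{\left(1,\left(-3 + 3\right) \left(4 - 2\right) \right)} \left(-3\right) = \left(8 - 12\right) \left(- 6 \left(-3 + 3\right) \left(4 - 2\right)\right) \left(-3\right) = - 4 \left(- 6 \cdot 0 \cdot 2\right) \left(-3\right) = - 4 \left(\left(-6\right) 0\right) \left(-3\right) = \left(-4\right) 0 \left(-3\right) = 0 \left(-3\right) = 0$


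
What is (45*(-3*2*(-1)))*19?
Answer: 5130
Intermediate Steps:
(45*(-3*2*(-1)))*19 = (45*(-6*(-1)))*19 = (45*6)*19 = 270*19 = 5130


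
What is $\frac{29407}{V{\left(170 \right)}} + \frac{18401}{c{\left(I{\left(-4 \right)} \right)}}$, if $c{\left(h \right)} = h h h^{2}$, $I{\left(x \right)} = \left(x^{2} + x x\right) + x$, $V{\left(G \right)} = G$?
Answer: $\frac{9039158581}{52245760} \approx 173.01$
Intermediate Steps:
$I{\left(x \right)} = x + 2 x^{2}$ ($I{\left(x \right)} = \left(x^{2} + x^{2}\right) + x = 2 x^{2} + x = x + 2 x^{2}$)
$c{\left(h \right)} = h^{4}$ ($c{\left(h \right)} = h^{2} h^{2} = h^{4}$)
$\frac{29407}{V{\left(170 \right)}} + \frac{18401}{c{\left(I{\left(-4 \right)} \right)}} = \frac{29407}{170} + \frac{18401}{\left(- 4 \left(1 + 2 \left(-4\right)\right)\right)^{4}} = 29407 \cdot \frac{1}{170} + \frac{18401}{\left(- 4 \left(1 - 8\right)\right)^{4}} = \frac{29407}{170} + \frac{18401}{\left(\left(-4\right) \left(-7\right)\right)^{4}} = \frac{29407}{170} + \frac{18401}{28^{4}} = \frac{29407}{170} + \frac{18401}{614656} = \frac{9039158581}{52245760}$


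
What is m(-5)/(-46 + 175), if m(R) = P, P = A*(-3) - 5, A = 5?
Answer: -20/129 ≈ -0.15504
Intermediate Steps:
P = -20 (P = 5*(-3) - 5 = -15 - 5 = -20)
m(R) = -20
m(-5)/(-46 + 175) = -20/(-46 + 175) = -20/129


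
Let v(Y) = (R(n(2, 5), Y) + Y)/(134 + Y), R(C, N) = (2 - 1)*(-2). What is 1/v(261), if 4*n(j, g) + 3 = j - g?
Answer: 395/259 ≈ 1.5251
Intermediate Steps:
n(j, g) = -¾ - g/4 + j/4 (n(j, g) = -¾ + (j - g)/4 = -¾ + (-g/4 + j/4) = -¾ - g/4 + j/4)
R(C, N) = -2 (R(C, N) = 1*(-2) = -2)
v(Y) = (-2 + Y)/(134 + Y)
1/v(261) = 1/((-2 + 261)/(134 + 261)) = 1/(259/395) = 395/259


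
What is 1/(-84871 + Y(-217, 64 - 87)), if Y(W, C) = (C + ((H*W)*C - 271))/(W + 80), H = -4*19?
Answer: -137/11247717 ≈ -1.2180e-5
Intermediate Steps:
H = -76
Y(W, C) = (-271 + C - 76*C*W)/(80 + W) (Y(W, C) = (C + ((-76*W)*C - 271))/(W + 80) = (C + (-76*C*W - 271))/(80 + W) = (C + (-271 - 76*C*W))/(80 + W) = (-271 + C - 76*C*W)/(80 + W))
1/(-84871 + Y(-217, 64 - 87)) = 1/(-84871 + (-271 + (64 - 87) - 76*(64 - 87)*(-217))/(80 - 217)) = 1/(-84871 + (-271 - 23 - 76*(-23)*(-217))/(-137)) = 1/(-84871 - (-271 - 23 - 379316)/137) = 1/(-84871 - 1/137*(-379610)) = 1/(-84871 + 379610/137) = 1/(-11247717/137) = -137/11247717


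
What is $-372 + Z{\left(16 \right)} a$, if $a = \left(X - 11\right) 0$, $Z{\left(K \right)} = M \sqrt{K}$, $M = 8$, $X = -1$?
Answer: $-372$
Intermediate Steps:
$Z{\left(K \right)} = 8 \sqrt{K}$
$a = 0$ ($a = \left(-1 - 11\right) 0 = \left(-12\right) 0 = 0$)
$-372 + Z{\left(16 \right)} a = -372 + 8 \sqrt{16} \cdot 0 = -372 + 8 \cdot 4 \cdot 0 = -372 + 32 \cdot 0 = -372 + 0 = -372$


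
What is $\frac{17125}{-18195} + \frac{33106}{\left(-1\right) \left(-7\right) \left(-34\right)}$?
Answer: $- \frac{60643942}{433041} \approx -140.04$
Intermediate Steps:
$\frac{17125}{-18195} + \frac{33106}{\left(-1\right) \left(-7\right) \left(-34\right)} = 17125 \left(- \frac{1}{18195}\right) + \frac{33106}{7 \left(-34\right)} = - \frac{3425}{3639} + \frac{33106}{-238} = - \frac{3425}{3639} + 33106 \left(- \frac{1}{238}\right) = - \frac{3425}{3639} - \frac{16553}{119} = - \frac{60643942}{433041}$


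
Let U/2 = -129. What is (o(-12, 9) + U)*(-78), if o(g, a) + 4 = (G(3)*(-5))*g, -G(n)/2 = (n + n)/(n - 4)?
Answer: -35724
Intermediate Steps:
U = -258 (U = 2*(-129) = -258)
G(n) = -4*n/(-4 + n) (G(n) = -2*(n + n)/(n - 4) = -2*2*n/(-4 + n) = -4*n/(-4 + n))
o(g, a) = -4 - 60*g (o(g, a) = -4 + (-4*3/(-4 + 3)*(-5))*g = -4 + (-4*3/(-1)*(-5))*g = -4 + (-4*3*(-1)*(-5))*g = -4 + (12*(-5))*g = -4 - 60*g)
(o(-12, 9) + U)*(-78) = ((-4 - 60*(-12)) - 258)*(-78) = ((-4 + 720) - 258)*(-78) = (716 - 258)*(-78) = 458*(-78) = -35724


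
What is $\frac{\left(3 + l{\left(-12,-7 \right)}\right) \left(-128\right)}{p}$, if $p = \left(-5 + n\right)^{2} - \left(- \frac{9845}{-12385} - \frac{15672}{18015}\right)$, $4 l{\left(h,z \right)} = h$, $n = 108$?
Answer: $0$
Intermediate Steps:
$l{\left(h,z \right)} = \frac{h}{4}$
$p = \frac{157803466468}{14874385}$ ($p = \left(-5 + 108\right)^{2} - \left(- \frac{9845}{-12385} - \frac{15672}{18015}\right) = 103^{2} - \left(\left(-9845\right) \left(- \frac{1}{12385}\right) - \frac{5224}{6005}\right) = 10609 - \left(\frac{1969}{2477} - \frac{5224}{6005}\right) = 10609 - - \frac{1116003}{14874385} = 10609 + \frac{1116003}{14874385} = \frac{157803466468}{14874385} \approx 10609.0$)
$\frac{\left(3 + l{\left(-12,-7 \right)}\right) \left(-128\right)}{p} = \frac{\left(3 + \frac{1}{4} \left(-12\right)\right) \left(-128\right)}{\frac{157803466468}{14874385}} = \left(3 - 3\right) \left(-128\right) \frac{14874385}{157803466468} = 0 \left(-128\right) \frac{14874385}{157803466468} = 0 \cdot \frac{14874385}{157803466468} = 0$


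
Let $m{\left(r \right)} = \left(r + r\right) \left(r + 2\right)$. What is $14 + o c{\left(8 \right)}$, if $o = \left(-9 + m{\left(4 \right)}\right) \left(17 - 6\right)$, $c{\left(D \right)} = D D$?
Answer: $27470$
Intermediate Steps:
$c{\left(D \right)} = D^{2}$
$m{\left(r \right)} = 2 r \left(2 + r\right)$
$o = 429$ ($o = \left(-9 + 2 \cdot 4 \left(2 + 4\right)\right) \left(17 - 6\right) = \left(-9 + 2 \cdot 4 \cdot 6\right) \left(17 - 6\right) = \left(-9 + 48\right) 11 = 39 \cdot 11 = 429$)
$14 + o c{\left(8 \right)} = 14 + 429 \cdot 8^{2} = 14 + 429 \cdot 64 = 14 + 27456 = 27470$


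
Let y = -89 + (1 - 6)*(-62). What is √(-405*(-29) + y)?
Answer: √11966 ≈ 109.39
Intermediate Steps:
y = 221 (y = -89 - 5*(-62) = -89 + 310 = 221)
√(-405*(-29) + y) = √(-405*(-29) + 221) = √(11745 + 221) = √11966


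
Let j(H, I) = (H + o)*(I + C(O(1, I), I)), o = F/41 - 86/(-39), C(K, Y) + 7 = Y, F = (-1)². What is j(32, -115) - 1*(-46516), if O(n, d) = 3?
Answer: 20469121/533 ≈ 38404.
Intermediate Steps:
F = 1
C(K, Y) = -7 + Y
o = 3565/1599 (o = 1/41 - 86/(-39) = 1*(1/41) - 86*(-1/39) = 1/41 + 86/39 = 3565/1599 ≈ 2.2295)
j(H, I) = (-7 + 2*I)*(3565/1599 + H) (j(H, I) = (H + 3565/1599)*(I + (-7 + I)) = (3565/1599 + H)*(-7 + 2*I) = (-7 + 2*I)*(3565/1599 + H))
j(32, -115) - 1*(-46516) = (-24955/1599 - 7*32 + (7130/1599)*(-115) + 2*32*(-115)) - 1*(-46516) = (-24955/1599 - 224 - 819950/1599 - 7360) + 46516 = -4323907/533 + 46516 = 20469121/533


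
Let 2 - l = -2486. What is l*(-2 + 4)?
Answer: 4976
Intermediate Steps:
l = 2488 (l = 2 - 1*(-2486) = 2 + 2486 = 2488)
l*(-2 + 4) = 2488*(-2 + 4) = 2488*2 = 4976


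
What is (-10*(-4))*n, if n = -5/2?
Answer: -100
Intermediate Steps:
n = -5/2 (n = -5*1/2 = -5/2 ≈ -2.5000)
(-10*(-4))*n = -10*(-4)*(-5/2) = 40*(-5/2) = -100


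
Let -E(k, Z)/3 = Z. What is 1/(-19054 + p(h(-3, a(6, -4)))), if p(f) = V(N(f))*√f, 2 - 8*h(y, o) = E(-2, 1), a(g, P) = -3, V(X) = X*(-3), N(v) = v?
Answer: -9755648/185884115867 + 240*√10/185884115867 ≈ -5.2478e-5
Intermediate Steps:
E(k, Z) = -3*Z
V(X) = -3*X
h(y, o) = 5/8 (h(y, o) = ¼ - (-3)/8 = ¼ - ⅛*(-3) = ¼ + 3/8 = 5/8)
p(f) = -3*f^(3/2) (p(f) = (-3*f)*√f = -3*f^(3/2))
1/(-19054 + p(h(-3, a(6, -4)))) = 1/(-19054 - 15*√10/32)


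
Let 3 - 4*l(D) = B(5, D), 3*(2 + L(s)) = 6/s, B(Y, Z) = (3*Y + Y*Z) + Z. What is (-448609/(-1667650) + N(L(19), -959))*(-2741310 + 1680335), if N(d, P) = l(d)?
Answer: -149411634619/1267414 ≈ -1.1789e+5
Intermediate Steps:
B(Y, Z) = Z + 3*Y + Y*Z
L(s) = -2 + 2/s (L(s) = -2 + (6/s)/3 = -2 + 2/s)
l(D) = -3 - 3*D/2 (l(D) = ¾ - (D + 3*5 + 5*D)/4 = ¾ - (D + 15 + 5*D)/4 = ¾ - (15 + 6*D)/4 = ¾ + (-15/4 - 3*D/2) = -3 - 3*D/2)
N(d, P) = -3 - 3*d/2
(-448609/(-1667650) + N(L(19), -959))*(-2741310 + 1680335) = (-448609/(-1667650) + (-3 - 3*(-2 + 2/19)/2))*(-2741310 + 1680335) = (-448609*(-1/1667650) + (-3 - 3*(-2 + 2*(1/19))/2))*(-1060975) = (448609/1667650 + (-3 - 3*(-2 + 2/19)/2))*(-1060975) = (448609/1667650 + (-3 - 3/2*(-36/19)))*(-1060975) = (448609/1667650 + (-3 + 54/19))*(-1060975) = (448609/1667650 - 3/19)*(-1060975) = (3520621/31685350)*(-1060975) = -149411634619/1267414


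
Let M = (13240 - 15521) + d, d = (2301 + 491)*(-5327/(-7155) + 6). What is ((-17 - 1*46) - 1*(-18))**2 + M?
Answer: 132901864/7155 ≈ 18575.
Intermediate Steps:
d = 134733544/7155 (d = 2792*(-5327*(-1/7155) + 6) = 2792*(5327/7155 + 6) = 2792*(48257/7155) = 134733544/7155 ≈ 18831.)
M = 118412989/7155 (M = (13240 - 15521) + 134733544/7155 = -2281 + 134733544/7155 = 118412989/7155 ≈ 16550.)
((-17 - 1*46) - 1*(-18))**2 + M = ((-17 - 1*46) - 1*(-18))**2 + 118412989/7155 = ((-17 - 46) + 18)**2 + 118412989/7155 = (-63 + 18)**2 + 118412989/7155 = (-45)**2 + 118412989/7155 = 2025 + 118412989/7155 = 132901864/7155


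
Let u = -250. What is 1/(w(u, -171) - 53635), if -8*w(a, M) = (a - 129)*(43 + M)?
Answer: -1/59699 ≈ -1.6751e-5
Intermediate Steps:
w(a, M) = -(-129 + a)*(43 + M)/8 (w(a, M) = -(a - 129)*(43 + M)/8 = -(-129 + a)*(43 + M)/8)
1/(w(u, -171) - 53635) = 1/((5547/8 - 43/8*(-250) + (129/8)*(-171) - ⅛*(-171)*(-250)) - 53635) = 1/((5547/8 + 5375/4 - 22059/8 - 21375/4) - 53635) = 1/(-6064 - 53635) = 1/(-59699) = -1/59699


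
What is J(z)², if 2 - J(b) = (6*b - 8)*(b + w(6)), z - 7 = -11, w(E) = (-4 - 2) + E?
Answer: 15876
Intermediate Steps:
w(E) = -6 + E
z = -4 (z = 7 - 11 = -4)
J(b) = 2 - b*(-8 + 6*b) (J(b) = 2 - (6*b - 8)*(b + (-6 + 6)) = 2 - (-8 + 6*b)*(b + 0) = 2 - (-8 + 6*b)*b = 2 - b*(-8 + 6*b))
J(z)² = (2 - 6*(-4)² + 8*(-4))² = (2 - 6*16 - 32)² = (2 - 96 - 32)² = (-126)² = 15876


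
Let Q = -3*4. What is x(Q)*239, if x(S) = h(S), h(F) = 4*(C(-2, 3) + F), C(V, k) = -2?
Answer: -13384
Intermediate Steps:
Q = -12
h(F) = -8 + 4*F (h(F) = 4*(-2 + F) = -8 + 4*F)
x(S) = -8 + 4*S
x(Q)*239 = (-8 + 4*(-12))*239 = (-8 - 48)*239 = -56*239 = -13384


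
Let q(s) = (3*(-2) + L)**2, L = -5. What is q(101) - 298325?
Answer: -298204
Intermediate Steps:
q(s) = 121 (q(s) = (3*(-2) - 5)**2 = (-6 - 5)**2 = (-11)**2 = 121)
q(101) - 298325 = 121 - 298325 = -298204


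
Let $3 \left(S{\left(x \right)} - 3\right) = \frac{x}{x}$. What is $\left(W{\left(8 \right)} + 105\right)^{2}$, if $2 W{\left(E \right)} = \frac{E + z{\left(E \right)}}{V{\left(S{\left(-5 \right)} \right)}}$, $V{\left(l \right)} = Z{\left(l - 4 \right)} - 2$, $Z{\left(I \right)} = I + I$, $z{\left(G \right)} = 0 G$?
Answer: $\frac{269361}{25} \approx 10774.0$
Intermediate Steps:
$z{\left(G \right)} = 0$
$Z{\left(I \right)} = 2 I$
$S{\left(x \right)} = \frac{10}{3}$ ($S{\left(x \right)} = 3 + \frac{x \frac{1}{x}}{3} = 3 + \frac{1}{3} \cdot 1 = 3 + \frac{1}{3} = \frac{10}{3}$)
$V{\left(l \right)} = -10 + 2 l$ ($V{\left(l \right)} = 2 \left(l - 4\right) - 2 = 2 \left(-4 + l\right) - 2 = \left(-8 + 2 l\right) - 2 = -10 + 2 l$)
$W{\left(E \right)} = - \frac{3 E}{20}$ ($W{\left(E \right)} = \frac{\left(E + 0\right) \frac{1}{-10 + 2 \cdot \frac{10}{3}}}{2} = \frac{E \frac{1}{-10 + \frac{20}{3}}}{2} = \frac{E \frac{1}{- \frac{10}{3}}}{2} = \frac{E \left(- \frac{3}{10}\right)}{2} = \frac{\left(- \frac{3}{10}\right) E}{2} = - \frac{3 E}{20}$)
$\left(W{\left(8 \right)} + 105\right)^{2} = \left(\left(- \frac{3}{20}\right) 8 + 105\right)^{2} = \left(- \frac{6}{5} + 105\right)^{2} = \left(\frac{519}{5}\right)^{2} = \frac{269361}{25}$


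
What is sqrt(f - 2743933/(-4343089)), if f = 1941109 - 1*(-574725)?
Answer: sqrt(47454734662876186151)/4343089 ≈ 1586.1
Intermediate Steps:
f = 2515834 (f = 1941109 + 574725 = 2515834)
sqrt(f - 2743933/(-4343089)) = sqrt(2515834 - 2743933/(-4343089)) = sqrt(2515834 - 2743933*(-1/4343089)) = sqrt(2515834 + 2743933/4343089) = sqrt(10926493715159/4343089) = sqrt(47454734662876186151)/4343089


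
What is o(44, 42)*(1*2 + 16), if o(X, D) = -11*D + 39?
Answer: -7614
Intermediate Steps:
o(X, D) = 39 - 11*D
o(44, 42)*(1*2 + 16) = (39 - 11*42)*(1*2 + 16) = (39 - 462)*(2 + 16) = -423*18 = -7614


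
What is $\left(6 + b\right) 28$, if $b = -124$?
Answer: $-3304$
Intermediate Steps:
$\left(6 + b\right) 28 = \left(6 - 124\right) 28 = \left(-118\right) 28 = -3304$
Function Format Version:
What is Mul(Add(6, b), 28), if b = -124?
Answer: -3304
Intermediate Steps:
Mul(Add(6, b), 28) = Mul(Add(6, -124), 28) = Mul(-118, 28) = -3304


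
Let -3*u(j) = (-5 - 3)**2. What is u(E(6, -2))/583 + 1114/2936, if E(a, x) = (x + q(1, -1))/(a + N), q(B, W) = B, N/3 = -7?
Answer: 880241/2567532 ≈ 0.34284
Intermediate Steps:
N = -21 (N = 3*(-7) = -21)
E(a, x) = (1 + x)/(-21 + a) (E(a, x) = (x + 1)/(a - 21) = (1 + x)/(-21 + a))
u(j) = -64/3 (u(j) = -(-5 - 3)**2/3 = -1/3*(-8)**2 = -1/3*64 = -64/3)
u(E(6, -2))/583 + 1114/2936 = -64/3/583 + 1114/2936 = -64/3*1/583 + 1114*(1/2936) = -64/1749 + 557/1468 = 880241/2567532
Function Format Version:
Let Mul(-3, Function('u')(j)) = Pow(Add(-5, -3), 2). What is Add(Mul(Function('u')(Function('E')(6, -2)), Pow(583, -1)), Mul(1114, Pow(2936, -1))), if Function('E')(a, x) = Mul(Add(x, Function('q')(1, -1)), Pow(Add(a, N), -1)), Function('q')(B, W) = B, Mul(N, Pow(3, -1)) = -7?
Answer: Rational(880241, 2567532) ≈ 0.34284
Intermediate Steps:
N = -21 (N = Mul(3, -7) = -21)
Function('E')(a, x) = Mul(Pow(Add(-21, a), -1), Add(1, x)) (Function('E')(a, x) = Mul(Add(x, 1), Pow(Add(a, -21), -1)) = Mul(Add(1, x), Pow(Add(-21, a), -1)) = Mul(Pow(Add(-21, a), -1), Add(1, x)))
Function('u')(j) = Rational(-64, 3) (Function('u')(j) = Mul(Rational(-1, 3), Pow(Add(-5, -3), 2)) = Mul(Rational(-1, 3), Pow(-8, 2)) = Mul(Rational(-1, 3), 64) = Rational(-64, 3))
Add(Mul(Function('u')(Function('E')(6, -2)), Pow(583, -1)), Mul(1114, Pow(2936, -1))) = Add(Mul(Rational(-64, 3), Pow(583, -1)), Mul(1114, Pow(2936, -1))) = Add(Mul(Rational(-64, 3), Rational(1, 583)), Mul(1114, Rational(1, 2936))) = Add(Rational(-64, 1749), Rational(557, 1468)) = Rational(880241, 2567532)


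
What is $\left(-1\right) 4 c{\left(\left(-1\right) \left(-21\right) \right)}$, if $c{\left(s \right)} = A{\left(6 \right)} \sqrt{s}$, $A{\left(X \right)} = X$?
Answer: $- 24 \sqrt{21} \approx -109.98$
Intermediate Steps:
$c{\left(s \right)} = 6 \sqrt{s}$
$\left(-1\right) 4 c{\left(\left(-1\right) \left(-21\right) \right)} = \left(-1\right) 4 \cdot 6 \sqrt{\left(-1\right) \left(-21\right)} = - 4 \cdot 6 \sqrt{21} = - 24 \sqrt{21}$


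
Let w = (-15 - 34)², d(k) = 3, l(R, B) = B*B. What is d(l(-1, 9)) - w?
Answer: -2398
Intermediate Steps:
l(R, B) = B²
w = 2401 (w = (-49)² = 2401)
d(l(-1, 9)) - w = 3 - 1*2401 = 3 - 2401 = -2398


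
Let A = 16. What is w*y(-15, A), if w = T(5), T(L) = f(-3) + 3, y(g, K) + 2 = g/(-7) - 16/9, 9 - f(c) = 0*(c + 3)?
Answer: -412/21 ≈ -19.619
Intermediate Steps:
f(c) = 9 (f(c) = 9 - 0*(c + 3) = 9 - 0*(3 + c) = 9 - 1*0 = 9 + 0 = 9)
y(g, K) = -34/9 - g/7 (y(g, K) = -2 + (g/(-7) - 16/9) = -2 + (g*(-⅐) - 16*⅑) = -2 + (-g/7 - 16/9) = -2 + (-16/9 - g/7) = -34/9 - g/7)
T(L) = 12 (T(L) = 9 + 3 = 12)
w = 12
w*y(-15, A) = 12*(-34/9 - ⅐*(-15)) = 12*(-34/9 + 15/7) = 12*(-103/63) = -412/21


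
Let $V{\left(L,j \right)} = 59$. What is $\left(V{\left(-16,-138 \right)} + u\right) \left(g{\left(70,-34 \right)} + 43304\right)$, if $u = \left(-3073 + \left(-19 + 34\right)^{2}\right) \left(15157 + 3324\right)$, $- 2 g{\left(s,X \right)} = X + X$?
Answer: $-2281044881202$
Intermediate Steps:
$g{\left(s,X \right)} = - X$ ($g{\left(s,X \right)} = - \frac{X + X}{2} = - \frac{2 X}{2} = - X$)
$u = -52633888$ ($u = \left(-3073 + 15^{2}\right) 18481 = \left(-3073 + 225\right) 18481 = \left(-2848\right) 18481 = -52633888$)
$\left(V{\left(-16,-138 \right)} + u\right) \left(g{\left(70,-34 \right)} + 43304\right) = \left(59 - 52633888\right) \left(\left(-1\right) \left(-34\right) + 43304\right) = - 52633829 \left(34 + 43304\right) = \left(-52633829\right) 43338 = -2281044881202$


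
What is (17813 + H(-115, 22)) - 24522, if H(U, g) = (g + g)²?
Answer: -4773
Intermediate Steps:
H(U, g) = 4*g² (H(U, g) = (2*g)² = 4*g²)
(17813 + H(-115, 22)) - 24522 = (17813 + 4*22²) - 24522 = (17813 + 4*484) - 24522 = (17813 + 1936) - 24522 = 19749 - 24522 = -4773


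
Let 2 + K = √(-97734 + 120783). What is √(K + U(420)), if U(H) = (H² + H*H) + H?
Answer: √(353218 + 3*√2561) ≈ 594.45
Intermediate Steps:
U(H) = H + 2*H² (U(H) = (H² + H²) + H = 2*H² + H = H + 2*H²)
K = -2 + 3*√2561 (K = -2 + √(-97734 + 120783) = -2 + √23049 = -2 + 3*√2561 ≈ 149.82)
√(K + U(420)) = √((-2 + 3*√2561) + 420*(1 + 2*420)) = √((-2 + 3*√2561) + 420*(1 + 840)) = √((-2 + 3*√2561) + 420*841) = √((-2 + 3*√2561) + 353220) = √(353218 + 3*√2561)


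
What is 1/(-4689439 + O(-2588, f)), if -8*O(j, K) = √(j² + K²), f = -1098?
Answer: -75031024/351853408179699 + 4*√1975837/351853408179699 ≈ -2.1323e-7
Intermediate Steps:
O(j, K) = -√(K² + j²)/8 (O(j, K) = -√(j² + K²)/8 = -√(K² + j²)/8)
1/(-4689439 + O(-2588, f)) = 1/(-4689439 - √((-1098)² + (-2588)²)/8) = 1/(-4689439 - √(1205604 + 6697744)/8) = 1/(-4689439 - √1975837/4)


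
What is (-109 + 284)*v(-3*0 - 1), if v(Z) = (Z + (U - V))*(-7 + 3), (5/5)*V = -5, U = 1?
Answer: -3500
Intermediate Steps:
V = -5
v(Z) = -24 - 4*Z (v(Z) = (Z + (1 - 1*(-5)))*(-7 + 3) = (Z + (1 + 5))*(-4) = (Z + 6)*(-4) = (6 + Z)*(-4) = -24 - 4*Z)
(-109 + 284)*v(-3*0 - 1) = (-109 + 284)*(-24 - 4*(-3*0 - 1)) = 175*(-24 - 4*(0 - 1)) = 175*(-24 - 4*(-1)) = 175*(-24 + 4) = 175*(-20) = -3500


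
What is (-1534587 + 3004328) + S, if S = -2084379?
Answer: -614638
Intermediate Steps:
(-1534587 + 3004328) + S = (-1534587 + 3004328) - 2084379 = 1469741 - 2084379 = -614638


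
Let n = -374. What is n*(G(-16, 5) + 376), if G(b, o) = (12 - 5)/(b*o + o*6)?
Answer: -3514291/25 ≈ -1.4057e+5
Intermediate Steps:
G(b, o) = 7/(6*o + b*o) (G(b, o) = 7/(b*o + 6*o) = 7/(6*o + b*o))
n*(G(-16, 5) + 376) = -374*(7/(5*(6 - 16)) + 376) = -374*(7*(⅕)/(-10) + 376) = -374*(7*(⅕)*(-⅒) + 376) = -374*(-7/50 + 376) = -374*18793/50 = -3514291/25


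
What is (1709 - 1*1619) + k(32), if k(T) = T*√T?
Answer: 90 + 128*√2 ≈ 271.02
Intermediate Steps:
k(T) = T^(3/2)
(1709 - 1*1619) + k(32) = (1709 - 1*1619) + 32^(3/2) = (1709 - 1619) + 128*√2 = 90 + 128*√2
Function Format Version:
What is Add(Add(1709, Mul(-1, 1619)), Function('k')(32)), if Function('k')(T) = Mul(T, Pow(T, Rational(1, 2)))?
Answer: Add(90, Mul(128, Pow(2, Rational(1, 2)))) ≈ 271.02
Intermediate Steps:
Function('k')(T) = Pow(T, Rational(3, 2))
Add(Add(1709, Mul(-1, 1619)), Function('k')(32)) = Add(Add(1709, Mul(-1, 1619)), Pow(32, Rational(3, 2))) = Add(Add(1709, -1619), Mul(128, Pow(2, Rational(1, 2)))) = Add(90, Mul(128, Pow(2, Rational(1, 2))))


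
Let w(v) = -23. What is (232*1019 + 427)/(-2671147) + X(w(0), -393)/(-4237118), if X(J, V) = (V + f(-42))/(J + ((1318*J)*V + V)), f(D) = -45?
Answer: -5977327868003573097/67415379501326708578 ≈ -0.088664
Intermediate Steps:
X(J, V) = (-45 + V)/(J + V + 1318*J*V) (X(J, V) = (V - 45)/(J + ((1318*J)*V + V)) = (-45 + V)/(J + (1318*J*V + V)) = (-45 + V)/(J + (V + 1318*J*V)) = (-45 + V)/(J + V + 1318*J*V))
(232*1019 + 427)/(-2671147) + X(w(0), -393)/(-4237118) = (232*1019 + 427)/(-2671147) + ((-45 - 393)/(-23 - 393 + 1318*(-23)*(-393)))/(-4237118) = (236408 + 427)*(-1/2671147) + (-438/(-23 - 393 + 11913402))*(-1/4237118) = 236835*(-1/2671147) + (-438/11912986)*(-1/4237118) = -236835/2671147 + ((1/11912986)*(-438))*(-1/4237118) = -236835/2671147 - 219/5956493*(-1/4237118) = -236835/2671147 + 219/25238363707174 = -5977327868003573097/67415379501326708578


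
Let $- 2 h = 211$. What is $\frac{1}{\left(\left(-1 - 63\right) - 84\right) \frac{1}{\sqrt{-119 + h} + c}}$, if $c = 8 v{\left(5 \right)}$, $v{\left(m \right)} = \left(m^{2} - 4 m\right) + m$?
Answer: $- \frac{20}{37} - \frac{i \sqrt{898}}{296} \approx -0.54054 - 0.10124 i$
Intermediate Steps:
$h = - \frac{211}{2}$ ($h = \left(- \frac{1}{2}\right) 211 = - \frac{211}{2} \approx -105.5$)
$v{\left(m \right)} = m^{2} - 3 m$
$c = 80$ ($c = 8 \cdot 5 \left(-3 + 5\right) = 8 \cdot 5 \cdot 2 = 8 \cdot 10 = 80$)
$\frac{1}{\left(\left(-1 - 63\right) - 84\right) \frac{1}{\sqrt{-119 + h} + c}} = \frac{1}{\left(\left(-1 - 63\right) - 84\right) \frac{1}{\sqrt{-119 - \frac{211}{2}} + 80}} = \frac{1}{\left(-64 - 84\right) \frac{1}{\sqrt{- \frac{449}{2}} + 80}} = \frac{1}{\left(-148\right) \frac{1}{\frac{i \sqrt{898}}{2} + 80}} = \frac{1}{\left(-148\right) \frac{1}{80 + \frac{i \sqrt{898}}{2}}} = - \frac{20}{37} - \frac{i \sqrt{898}}{296}$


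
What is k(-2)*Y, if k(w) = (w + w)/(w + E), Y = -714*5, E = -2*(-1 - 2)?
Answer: 3570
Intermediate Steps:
E = 6 (E = -2*(-3) = 6)
Y = -3570
k(w) = 2*w/(6 + w) (k(w) = (w + w)/(w + 6) = (2*w)/(6 + w) = 2*w/(6 + w))
k(-2)*Y = (2*(-2)/(6 - 2))*(-3570) = (2*(-2)/4)*(-3570) = (2*(-2)*(1/4))*(-3570) = -1*(-3570) = 3570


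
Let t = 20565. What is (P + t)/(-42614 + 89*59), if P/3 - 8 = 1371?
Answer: -24702/37363 ≈ -0.66114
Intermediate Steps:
P = 4137 (P = 24 + 3*1371 = 24 + 4113 = 4137)
(P + t)/(-42614 + 89*59) = (4137 + 20565)/(-42614 + 89*59) = 24702/(-42614 + 5251) = 24702/(-37363) = 24702*(-1/37363) = -24702/37363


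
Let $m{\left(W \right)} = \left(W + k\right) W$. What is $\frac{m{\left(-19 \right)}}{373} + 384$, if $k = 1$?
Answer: $\frac{143574}{373} \approx 384.92$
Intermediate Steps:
$m{\left(W \right)} = W \left(1 + W\right)$ ($m{\left(W \right)} = \left(W + 1\right) W = \left(1 + W\right) W = W \left(1 + W\right)$)
$\frac{m{\left(-19 \right)}}{373} + 384 = \frac{\left(-19\right) \left(1 - 19\right)}{373} + 384 = \left(-19\right) \left(-18\right) \frac{1}{373} + 384 = 342 \cdot \frac{1}{373} + 384 = \frac{342}{373} + 384 = \frac{143574}{373}$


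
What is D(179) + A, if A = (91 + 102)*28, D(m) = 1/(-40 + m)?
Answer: 751157/139 ≈ 5404.0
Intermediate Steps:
A = 5404 (A = 193*28 = 5404)
D(179) + A = 1/(-40 + 179) + 5404 = 1/139 + 5404 = 751157/139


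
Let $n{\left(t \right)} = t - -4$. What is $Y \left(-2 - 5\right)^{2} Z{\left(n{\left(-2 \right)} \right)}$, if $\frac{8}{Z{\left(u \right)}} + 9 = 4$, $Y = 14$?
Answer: $- \frac{5488}{5} \approx -1097.6$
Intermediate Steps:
$n{\left(t \right)} = 4 + t$ ($n{\left(t \right)} = t + 4 = 4 + t$)
$Z{\left(u \right)} = - \frac{8}{5}$ ($Z{\left(u \right)} = \frac{8}{-9 + 4} = \frac{8}{-5} = 8 \left(- \frac{1}{5}\right) = - \frac{8}{5}$)
$Y \left(-2 - 5\right)^{2} Z{\left(n{\left(-2 \right)} \right)} = 14 \left(-2 - 5\right)^{2} \left(- \frac{8}{5}\right) = 14 \left(-7\right)^{2} \left(- \frac{8}{5}\right) = 14 \cdot 49 \left(- \frac{8}{5}\right) = 686 \left(- \frac{8}{5}\right) = - \frac{5488}{5}$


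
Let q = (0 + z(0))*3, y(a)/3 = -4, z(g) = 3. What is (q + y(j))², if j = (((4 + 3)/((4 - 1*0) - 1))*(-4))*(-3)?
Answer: 9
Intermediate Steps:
j = 28 (j = ((7/((4 + 0) - 1))*(-4))*(-3) = ((7/(4 - 1))*(-4))*(-3) = ((7/3)*(-4))*(-3) = -28/3*(-3) = 28)
y(a) = -12 (y(a) = 3*(-4) = -12)
q = 9 (q = (0 + 3)*3 = 3*3 = 9)
(q + y(j))² = (9 - 12)² = (-3)² = 9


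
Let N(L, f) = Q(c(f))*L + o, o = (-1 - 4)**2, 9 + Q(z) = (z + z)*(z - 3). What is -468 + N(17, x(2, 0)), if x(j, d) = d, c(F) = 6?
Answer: 16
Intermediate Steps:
Q(z) = -9 + 2*z*(-3 + z) (Q(z) = -9 + (z + z)*(z - 3) = -9 + (2*z)*(-3 + z) = -9 + 2*z*(-3 + z))
o = 25 (o = (-5)**2 = 25)
N(L, f) = 25 + 27*L (N(L, f) = (-9 - 6*6 + 2*6**2)*L + 25 = (-9 - 36 + 2*36)*L + 25 = (-9 - 36 + 72)*L + 25 = 27*L + 25 = 25 + 27*L)
-468 + N(17, x(2, 0)) = -468 + (25 + 27*17) = -468 + (25 + 459) = -468 + 484 = 16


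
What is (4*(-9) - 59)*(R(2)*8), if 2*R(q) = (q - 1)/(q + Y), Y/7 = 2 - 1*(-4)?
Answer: -95/11 ≈ -8.6364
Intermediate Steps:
Y = 42 (Y = 7*(2 - 1*(-4)) = 7*(2 + 4) = 7*6 = 42)
R(q) = (-1 + q)/(2*(42 + q)) (R(q) = ((q - 1)/(q + 42))/2 = ((-1 + q)/(42 + q))/2 = (-1 + q)/(2*(42 + q)))
(4*(-9) - 59)*(R(2)*8) = (4*(-9) - 59)*(((-1 + 2)/(2*(42 + 2)))*8) = (-36 - 59)*(((½)*1/44)*8) = -95*(½)*(1/44)*1*8 = -95*8/88 = -95*1/11 = -95/11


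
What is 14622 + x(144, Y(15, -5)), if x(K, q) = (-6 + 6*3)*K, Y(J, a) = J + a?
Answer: 16350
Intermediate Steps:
x(K, q) = 12*K (x(K, q) = (-6 + 18)*K = 12*K)
14622 + x(144, Y(15, -5)) = 14622 + 12*144 = 14622 + 1728 = 16350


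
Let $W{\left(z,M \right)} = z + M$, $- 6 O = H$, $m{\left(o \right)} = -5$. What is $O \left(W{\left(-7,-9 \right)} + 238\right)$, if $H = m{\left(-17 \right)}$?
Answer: $185$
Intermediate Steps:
$H = -5$
$O = \frac{5}{6}$ ($O = \left(- \frac{1}{6}\right) \left(-5\right) = \frac{5}{6} \approx 0.83333$)
$W{\left(z,M \right)} = M + z$
$O \left(W{\left(-7,-9 \right)} + 238\right) = \frac{5 \left(\left(-9 - 7\right) + 238\right)}{6} = \frac{5 \left(-16 + 238\right)}{6} = \frac{5}{6} \cdot 222 = 185$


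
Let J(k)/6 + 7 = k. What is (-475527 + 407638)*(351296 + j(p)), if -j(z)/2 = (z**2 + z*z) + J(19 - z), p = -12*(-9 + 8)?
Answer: -23810030080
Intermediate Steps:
J(k) = -42 + 6*k
p = 12 (p = -12*(-1) = 12)
j(z) = -144 - 4*z**2 + 12*z (j(z) = -2*((z**2 + z*z) + (-42 + 6*(19 - z))) = -2*((z**2 + z**2) + (-42 + (114 - 6*z))) = -2*(2*z**2 + (72 - 6*z)) = -2*(72 - 6*z + 2*z**2) = -144 - 4*z**2 + 12*z)
(-475527 + 407638)*(351296 + j(p)) = (-475527 + 407638)*(351296 + (-144 - 4*12**2 + 12*12)) = -67889*(351296 + (-144 - 4*144 + 144)) = -67889*(351296 + (-144 - 576 + 144)) = -67889*(351296 - 576) = -67889*350720 = -23810030080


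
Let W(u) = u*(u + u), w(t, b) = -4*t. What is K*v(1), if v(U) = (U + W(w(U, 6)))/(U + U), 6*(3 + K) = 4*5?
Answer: 11/2 ≈ 5.5000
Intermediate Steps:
K = ⅓ (K = -3 + (4*5)/6 = -3 + (⅙)*20 = -3 + 10/3 = ⅓ ≈ 0.33333)
W(u) = 2*u² (W(u) = u*(2*u) = 2*u²)
v(U) = (U + 32*U²)/(2*U) (v(U) = (U + 2*(-4*U)²)/(U + U) = (U + 2*(16*U²))/((2*U)) = (U + 32*U²)*(1/(2*U)) = (U + 32*U²)/(2*U))
K*v(1) = (½ + 16*1)/3 = (½ + 16)/3 = (⅓)*(33/2) = 11/2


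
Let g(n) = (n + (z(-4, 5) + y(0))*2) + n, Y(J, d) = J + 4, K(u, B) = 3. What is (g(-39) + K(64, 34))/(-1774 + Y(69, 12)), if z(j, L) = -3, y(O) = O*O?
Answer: 1/21 ≈ 0.047619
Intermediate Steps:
y(O) = O**2
Y(J, d) = 4 + J
g(n) = -6 + 2*n (g(n) = (n + (-3 + 0**2)*2) + n = (n + (-3 + 0)*2) + n = (n - 3*2) + n = (n - 6) + n = (-6 + n) + n = -6 + 2*n)
(g(-39) + K(64, 34))/(-1774 + Y(69, 12)) = ((-6 + 2*(-39)) + 3)/(-1774 + (4 + 69)) = ((-6 - 78) + 3)/(-1774 + 73) = (-84 + 3)/(-1701) = -81*(-1/1701) = 1/21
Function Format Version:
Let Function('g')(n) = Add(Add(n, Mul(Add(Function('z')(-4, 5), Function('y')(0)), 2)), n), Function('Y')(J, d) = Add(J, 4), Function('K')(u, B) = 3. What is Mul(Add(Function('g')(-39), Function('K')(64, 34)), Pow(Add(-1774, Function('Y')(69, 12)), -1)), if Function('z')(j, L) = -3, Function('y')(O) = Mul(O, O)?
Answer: Rational(1, 21) ≈ 0.047619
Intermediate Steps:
Function('y')(O) = Pow(O, 2)
Function('Y')(J, d) = Add(4, J)
Function('g')(n) = Add(-6, Mul(2, n)) (Function('g')(n) = Add(Add(n, Mul(Add(-3, Pow(0, 2)), 2)), n) = Add(Add(n, Mul(Add(-3, 0), 2)), n) = Add(Add(n, Mul(-3, 2)), n) = Add(Add(n, -6), n) = Add(Add(-6, n), n) = Add(-6, Mul(2, n)))
Mul(Add(Function('g')(-39), Function('K')(64, 34)), Pow(Add(-1774, Function('Y')(69, 12)), -1)) = Mul(Add(Add(-6, Mul(2, -39)), 3), Pow(Add(-1774, Add(4, 69)), -1)) = Mul(Add(Add(-6, -78), 3), Pow(Add(-1774, 73), -1)) = Mul(Add(-84, 3), Pow(-1701, -1)) = Mul(-81, Rational(-1, 1701)) = Rational(1, 21)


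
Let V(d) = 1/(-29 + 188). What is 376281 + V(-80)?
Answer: 59828680/159 ≈ 3.7628e+5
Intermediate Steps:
V(d) = 1/159
376281 + V(-80) = 376281 + 1/159 = 59828680/159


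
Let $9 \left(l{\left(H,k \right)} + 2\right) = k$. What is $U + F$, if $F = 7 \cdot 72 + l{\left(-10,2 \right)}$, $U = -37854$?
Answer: $- \frac{336166}{9} \approx -37352.0$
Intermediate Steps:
$l{\left(H,k \right)} = -2 + \frac{k}{9}$
$F = \frac{4520}{9}$ ($F = 7 \cdot 72 + \left(-2 + \frac{1}{9} \cdot 2\right) = 504 + \left(-2 + \frac{2}{9}\right) = 504 - \frac{16}{9} = \frac{4520}{9} \approx 502.22$)
$U + F = -37854 + \frac{4520}{9} = - \frac{336166}{9}$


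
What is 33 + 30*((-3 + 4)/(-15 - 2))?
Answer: 531/17 ≈ 31.235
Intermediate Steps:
33 + 30*((-3 + 4)/(-15 - 2)) = 33 + 30*(1/(-17)) = 33 + 30*(1*(-1/17)) = 33 + 30*(-1/17) = 33 - 30/17 = 531/17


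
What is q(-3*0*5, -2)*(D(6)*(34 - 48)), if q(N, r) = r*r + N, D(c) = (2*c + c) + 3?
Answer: -1176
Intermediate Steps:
D(c) = 3 + 3*c (D(c) = 3*c + 3 = 3 + 3*c)
q(N, r) = N + r**2 (q(N, r) = r**2 + N = N + r**2)
q(-3*0*5, -2)*(D(6)*(34 - 48)) = (-3*0*5 + (-2)**2)*((3 + 3*6)*(34 - 48)) = (0*5 + 4)*((3 + 18)*(-14)) = (0 + 4)*(21*(-14)) = 4*(-294) = -1176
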